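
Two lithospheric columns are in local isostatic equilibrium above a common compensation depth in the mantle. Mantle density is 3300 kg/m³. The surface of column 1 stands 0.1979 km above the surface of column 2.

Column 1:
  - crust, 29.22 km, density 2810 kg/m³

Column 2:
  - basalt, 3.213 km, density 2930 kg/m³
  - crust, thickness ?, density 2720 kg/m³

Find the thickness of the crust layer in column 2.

21.5 km

Take the compensation level at the base of the deeper column (depth z_c below the surface of column 1) and equate Σ ρ_i t_i down to z_c; mantle fills any gap and the z_c terms cancel.
Column 1: 29.22×2810 + (z_c − 29.22)×3300
Column 2: 0.1979×0 + 3.213×2930 + x×2720 + (z_c − 0.1979 − 3.213 − x)×3300
The z_c×3300 term appears on both sides and cancels. Collect the known terms of each column as K = Σ(ρt)_known − 3300 × (depth of known layers): K_1 = 82108.2 − 3300×29.22 = −14317.8; K_2 = 9414.09 − 3300×(0.1979 + 3.213) = −1841.88.
Balance: K_1 = K_2 − x×(3300 − 2720), so x = (K_2 − K_1)/(3300 − 2720) = 12475.9/580 = 21.5 km.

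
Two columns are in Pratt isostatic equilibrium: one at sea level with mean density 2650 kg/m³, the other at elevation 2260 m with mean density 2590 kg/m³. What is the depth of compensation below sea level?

97600 m

ρ_ref D = ρ (D + h) → D (ρ_ref − ρ) = ρ h.
D = ρ h/(ρ_ref − ρ) = 2590 × 2260 m/(2650 − 2590) = 97600 m.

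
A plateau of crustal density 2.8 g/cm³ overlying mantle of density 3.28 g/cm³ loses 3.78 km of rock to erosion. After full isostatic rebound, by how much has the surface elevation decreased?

0.553 km

Rebound u = e ρ_c/ρ_m = 3.78 km × 2.8/3.28 = 3.227 km.
Net surface drop = e − u = 3.78 km − 3.227 km = e (ρ_m − ρ_c)/ρ_m = 0.553 km.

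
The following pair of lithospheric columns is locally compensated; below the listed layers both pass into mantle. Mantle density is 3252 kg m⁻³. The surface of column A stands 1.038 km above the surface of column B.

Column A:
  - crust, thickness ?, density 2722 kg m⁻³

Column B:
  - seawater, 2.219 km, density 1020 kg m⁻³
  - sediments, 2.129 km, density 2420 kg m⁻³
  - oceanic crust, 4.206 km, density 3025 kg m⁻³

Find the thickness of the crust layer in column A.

Take the compensation level at the base of the deeper column (depth z_c below the surface of column A) and equate Σ ρ_i t_i down to z_c; mantle fills any gap and the z_c terms cancel.
Column A: x×2722 + (z_c − 0 − x)×3252
Column B: 1.038×0 + 2.219×1020 + 2.129×2420 + 4.206×3025 + (z_c − 1.038 − 8.554)×3252
The z_c×3252 term appears on both sides and cancels. Collect the known terms of each column as K = Σ(ρt)_known − 3252 × (depth of known layers): K_A = 0 − 3252×0 = 0; K_B = 20138.71 − 3252×(1.038 + 8.554) = −11054.474.
Balance: K_A − x×(3252 − 2722) = K_B, so x = (K_A − K_B)/(3252 − 2722) = 11054.5/530 = 20.9 km.

20.9 km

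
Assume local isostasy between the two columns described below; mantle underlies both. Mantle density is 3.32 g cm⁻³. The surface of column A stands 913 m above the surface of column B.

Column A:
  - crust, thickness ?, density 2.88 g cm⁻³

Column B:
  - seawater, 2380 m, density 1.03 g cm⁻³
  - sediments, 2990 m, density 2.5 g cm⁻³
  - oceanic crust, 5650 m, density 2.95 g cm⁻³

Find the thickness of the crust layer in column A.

29600 m

Take the compensation level at the base of the deeper column (depth z_c below the surface of column A) and equate Σ ρ_i t_i down to z_c; mantle fills any gap and the z_c terms cancel.
Column A: x×2.88 + (z_c − 0 − x)×3.32
Column B: 913×0 + 2380×1.03 + 2990×2.5 + 5650×2.95 + (z_c − 913 − 11020)×3.32
The z_c×3.32 term appears on both sides and cancels. Collect the known terms of each column as K = Σ(ρt)_known − 3.32 × (depth of known layers): K_A = 0 − 3.32×0 = 0; K_B = 26593.9 − 3.32×(913 + 11020) = −13023.66.
Balance: K_A − x×(3.32 − 2.88) = K_B, so x = (K_A − K_B)/(3.32 − 2.88) = 13023.7/0.44 = 29600 m.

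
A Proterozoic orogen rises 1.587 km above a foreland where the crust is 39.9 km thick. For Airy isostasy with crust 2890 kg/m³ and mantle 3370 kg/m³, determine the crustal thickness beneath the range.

51 km

Root depth r = h ρ_c / (ρ_m − ρ_c) = 1.587 km × 2890 / 480 = 9.555 km.
Total thickness = T + h + r = 39.9 km + 1.587 km + 9.555 km = 51 km.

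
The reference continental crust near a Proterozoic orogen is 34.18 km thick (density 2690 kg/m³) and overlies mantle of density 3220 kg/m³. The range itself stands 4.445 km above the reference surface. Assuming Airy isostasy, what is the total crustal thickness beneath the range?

Root depth r = h ρ_c / (ρ_m − ρ_c) = 4.445 km × 2690 / 530 = 22.56 km.
Total thickness = T + h + r = 34.18 km + 4.445 km + 22.56 km = 61.2 km.

61.2 km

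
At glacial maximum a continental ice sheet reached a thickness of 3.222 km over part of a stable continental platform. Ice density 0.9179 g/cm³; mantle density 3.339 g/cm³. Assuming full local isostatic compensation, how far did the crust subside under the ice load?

0.886 km

For local isostatic compensation: the ice load ρ_ice t is balanced by mantle displaced below, ρ_m s.
s = t ρ_ice / ρ_m = 3.222 km × 0.9179/3.339 = 0.886 km.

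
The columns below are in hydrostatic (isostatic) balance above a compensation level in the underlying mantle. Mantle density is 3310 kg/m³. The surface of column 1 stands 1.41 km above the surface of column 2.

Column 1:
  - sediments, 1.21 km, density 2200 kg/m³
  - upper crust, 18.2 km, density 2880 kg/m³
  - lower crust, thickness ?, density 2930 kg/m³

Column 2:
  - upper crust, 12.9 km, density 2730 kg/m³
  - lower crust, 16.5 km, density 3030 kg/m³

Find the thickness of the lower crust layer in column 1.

20 km

Take the compensation level at the base of the deeper column (depth z_c below the surface of column 1) and equate Σ ρ_i t_i down to z_c; mantle fills any gap and the z_c terms cancel.
Column 1: 1.21×2200 + 18.2×2880 + x×2930 + (z_c − 19.41 − x)×3310
Column 2: 1.41×0 + 12.9×2730 + 16.5×3030 + (z_c − 1.41 − 29.4)×3310
The z_c×3310 term appears on both sides and cancels. Collect the known terms of each column as K = Σ(ρt)_known − 3310 × (depth of known layers): K_1 = 55078 − 3310×19.41 = −9169.1; K_2 = 85212 − 3310×(1.41 + 29.4) = −16769.1.
Balance: K_1 − x×(3310 − 2930) = K_2, so x = (K_1 − K_2)/(3310 − 2930) = 7600/380 = 20 km.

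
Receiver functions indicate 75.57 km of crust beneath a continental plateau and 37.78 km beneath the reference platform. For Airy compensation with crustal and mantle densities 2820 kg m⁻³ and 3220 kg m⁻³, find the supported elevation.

4.69 km

Excess crust Δ = 75.57 km − 37.78 km = 37.79 km, split between elevation h and root r with h + r = Δ.
Airy balance ρ_c h = (ρ_m − ρ_c) r gives r = h ρ_c/(ρ_m − ρ_c), so h (1 + ρ_c/(ρ_m − ρ_c)) = Δ, i.e. h = Δ (ρ_m − ρ_c)/ρ_m.
h = 37.79 km × 400/3220 = 4.69 km.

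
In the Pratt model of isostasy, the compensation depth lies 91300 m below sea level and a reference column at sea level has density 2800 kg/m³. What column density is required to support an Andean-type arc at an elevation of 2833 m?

2720 kg/m³

Pratt balance: ρ_ref D = ρ (D + h).
ρ = ρ_ref D/(D + h) = 2800 × 91300 m/(91300 m + 2833 m) = 2720 kg/m³.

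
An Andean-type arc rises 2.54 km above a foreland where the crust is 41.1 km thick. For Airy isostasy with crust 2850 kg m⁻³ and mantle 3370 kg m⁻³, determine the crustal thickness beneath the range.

57.6 km

Root depth r = h ρ_c / (ρ_m − ρ_c) = 2.54 km × 2850 / 520 = 13.92 km.
Total thickness = T + h + r = 41.1 km + 2.54 km + 13.92 km = 57.6 km.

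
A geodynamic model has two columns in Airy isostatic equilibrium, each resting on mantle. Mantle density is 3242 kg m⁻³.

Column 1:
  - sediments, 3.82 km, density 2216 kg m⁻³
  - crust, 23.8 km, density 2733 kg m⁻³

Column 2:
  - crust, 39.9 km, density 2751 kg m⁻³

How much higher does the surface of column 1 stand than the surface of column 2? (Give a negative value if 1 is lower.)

−1.1 km

For any compensation level in the mantle, the mantle terms cancel and isostasy reduces to e = (Σt_1 − Σt_2) − (Σ(ρt)_1 − Σ(ρt)_2) / ρ_m.
Σt_1 = 27.62 km; Σt_2 = 39.9 km; Σ(ρt)_1 = 73510.52; Σ(ρt)_2 = 109764.9 (in km·kg m⁻³).
e = (27.62 − 39.9) − (73510.52 − 109764.9) / 3242 = −1.1 km.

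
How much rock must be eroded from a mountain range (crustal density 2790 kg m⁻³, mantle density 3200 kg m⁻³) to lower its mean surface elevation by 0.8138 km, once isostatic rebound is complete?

6.35 km

Net drop Δ = e − u = e − e ρ_c/ρ_m = e (ρ_m − ρ_c)/ρ_m.
e = Δ ρ_m/(ρ_m − ρ_c) = 0.8138 km × 3200/410 = 6.35 km.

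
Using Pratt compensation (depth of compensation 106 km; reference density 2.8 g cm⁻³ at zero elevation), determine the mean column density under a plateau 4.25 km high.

2.69 g cm⁻³

Pratt balance: ρ_ref D = ρ (D + h).
ρ = ρ_ref D/(D + h) = 2.8 × 106 km/(106 km + 4.25 km) = 2.69 g cm⁻³.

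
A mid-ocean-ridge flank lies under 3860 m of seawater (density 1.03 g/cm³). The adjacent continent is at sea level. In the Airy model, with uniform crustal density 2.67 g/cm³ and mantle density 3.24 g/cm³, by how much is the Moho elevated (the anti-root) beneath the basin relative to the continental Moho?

11100 m

By Archimedes' principle applied to the lithosphere: replacing crust with seawater at the top is compensated by replacing crust with mantle at the base: d (ρ_c − ρ_w) = a (ρ_m − ρ_c).
a = d (ρ_c − ρ_w)/(ρ_m − ρ_c) = 3860 m × 1.64/0.57 = 11100 m.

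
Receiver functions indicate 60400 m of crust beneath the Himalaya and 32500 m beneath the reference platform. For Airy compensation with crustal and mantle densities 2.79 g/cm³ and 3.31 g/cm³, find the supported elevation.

4380 m

Excess crust Δ = 60400 m − 32500 m = 27900 m, split between elevation h and root r with h + r = Δ.
Airy balance ρ_c h = (ρ_m − ρ_c) r gives r = h ρ_c/(ρ_m − ρ_c), so h (1 + ρ_c/(ρ_m − ρ_c)) = Δ, i.e. h = Δ (ρ_m − ρ_c)/ρ_m.
h = 27900 m × 0.52/3.31 = 4380 m.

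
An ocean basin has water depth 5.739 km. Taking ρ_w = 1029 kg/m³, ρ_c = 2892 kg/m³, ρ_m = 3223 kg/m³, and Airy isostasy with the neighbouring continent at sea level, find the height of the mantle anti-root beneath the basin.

For local isostatic compensation: replacing crust with seawater at the top is compensated by replacing crust with mantle at the base: d (ρ_c − ρ_w) = a (ρ_m − ρ_c).
a = d (ρ_c − ρ_w)/(ρ_m − ρ_c) = 5.739 km × 1863/331 = 32.3 km.

32.3 km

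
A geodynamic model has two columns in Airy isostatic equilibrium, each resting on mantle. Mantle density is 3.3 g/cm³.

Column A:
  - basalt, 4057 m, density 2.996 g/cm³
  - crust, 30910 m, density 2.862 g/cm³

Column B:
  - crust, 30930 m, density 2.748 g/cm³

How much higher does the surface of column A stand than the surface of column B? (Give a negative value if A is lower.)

−697 m

For any compensation level in the mantle, the mantle terms cancel and isostasy reduces to e = (Σt_A − Σt_B) − (Σ(ρt)_A − Σ(ρt)_B) / ρ_m.
Σt_A = 34967 m; Σt_B = 30930 m; Σ(ρt)_A = 100619.192; Σ(ρt)_B = 84995.64 (in m·g/cm³).
e = (34967 − 30930) − (100619.192 − 84995.64) / 3.3 = −697 m.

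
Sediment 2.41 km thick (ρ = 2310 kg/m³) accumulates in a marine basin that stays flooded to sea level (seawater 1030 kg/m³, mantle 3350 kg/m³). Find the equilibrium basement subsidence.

1.33 km

Submarine loading: the sediment displaces seawater, and the subsidence is in turn flooded, so s (ρ_m − ρ_w) = t (ρ_sed − ρ_w).
s = 2.41 km × (2310 − 1030) / (3350 − 1030) = 1.33 km.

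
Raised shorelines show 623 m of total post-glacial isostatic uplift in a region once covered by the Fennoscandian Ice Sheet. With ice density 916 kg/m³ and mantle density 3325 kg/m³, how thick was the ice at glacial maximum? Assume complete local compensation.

u = t ρ_ice/ρ_m → t = u ρ_m/ρ_ice = 623 m × 3325/916 = 2260 m.

2260 m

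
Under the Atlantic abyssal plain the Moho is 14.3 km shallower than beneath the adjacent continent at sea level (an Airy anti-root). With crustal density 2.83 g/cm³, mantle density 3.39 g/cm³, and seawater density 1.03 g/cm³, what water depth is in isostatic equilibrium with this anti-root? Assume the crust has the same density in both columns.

Replacing a thickness d of crust by seawater at the top must be balanced by replacing crust with mantle at the base: d (ρ_c − ρ_w) = a (ρ_m − ρ_c).
d = a (ρ_m − ρ_c)/(ρ_c − ρ_w) = 14.3 km × 0.56/1.8 = 4.45 km.

4.45 km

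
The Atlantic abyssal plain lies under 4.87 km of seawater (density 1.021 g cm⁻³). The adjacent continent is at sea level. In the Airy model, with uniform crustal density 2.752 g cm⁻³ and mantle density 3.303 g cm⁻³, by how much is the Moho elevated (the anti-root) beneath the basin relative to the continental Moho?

15.3 km

For local isostatic compensation: replacing crust with seawater at the top is compensated by replacing crust with mantle at the base: d (ρ_c − ρ_w) = a (ρ_m − ρ_c).
a = d (ρ_c − ρ_w)/(ρ_m − ρ_c) = 4.87 km × 1.731/0.551 = 15.3 km.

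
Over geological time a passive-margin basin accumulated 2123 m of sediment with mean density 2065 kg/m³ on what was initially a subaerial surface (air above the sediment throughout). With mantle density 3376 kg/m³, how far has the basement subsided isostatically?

1300 m

Subaerial load: s = t ρ_sed / ρ_m = 2123 m × 2065/3376 = 1300 m.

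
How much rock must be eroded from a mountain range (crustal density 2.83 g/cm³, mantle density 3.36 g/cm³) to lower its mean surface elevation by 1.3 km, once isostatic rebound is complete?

8.24 km

Net drop Δ = e − u = e − e ρ_c/ρ_m = e (ρ_m − ρ_c)/ρ_m.
e = Δ ρ_m/(ρ_m − ρ_c) = 1.3 km × 3.36/0.53 = 8.24 km.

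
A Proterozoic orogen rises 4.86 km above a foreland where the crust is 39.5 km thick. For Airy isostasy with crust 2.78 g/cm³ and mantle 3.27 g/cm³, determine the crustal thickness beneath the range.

71.9 km

Root depth r = h ρ_c / (ρ_m − ρ_c) = 4.86 km × 2.78 / 0.49 = 27.57 km.
Total thickness = T + h + r = 39.5 km + 4.86 km + 27.57 km = 71.9 km.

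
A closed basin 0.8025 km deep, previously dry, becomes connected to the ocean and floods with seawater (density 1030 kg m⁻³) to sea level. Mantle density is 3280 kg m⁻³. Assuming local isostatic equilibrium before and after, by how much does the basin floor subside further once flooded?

After flooding the water column is d + s deep. Its weight must equal the weight of mantle displaced by the extra subsidence s: (d + s) ρ_w = s ρ_m.
s = d ρ_w / (ρ_m − ρ_w) = 0.8025 km × 1030/(3280 − 1030) = 0.367 km.

0.367 km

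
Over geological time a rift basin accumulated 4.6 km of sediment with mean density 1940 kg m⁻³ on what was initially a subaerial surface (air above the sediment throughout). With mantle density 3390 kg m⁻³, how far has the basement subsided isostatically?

2.63 km

Subaerial load: s = t ρ_sed / ρ_m = 4.6 km × 1940/3390 = 2.63 km.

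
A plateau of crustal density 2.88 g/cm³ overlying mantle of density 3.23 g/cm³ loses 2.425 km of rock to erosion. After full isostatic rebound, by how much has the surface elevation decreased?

0.263 km

Rebound u = e ρ_c/ρ_m = 2.425 km × 2.88/3.23 = 2.162 km.
Net surface drop = e − u = 2.425 km − 2.162 km = e (ρ_m − ρ_c)/ρ_m = 0.263 km.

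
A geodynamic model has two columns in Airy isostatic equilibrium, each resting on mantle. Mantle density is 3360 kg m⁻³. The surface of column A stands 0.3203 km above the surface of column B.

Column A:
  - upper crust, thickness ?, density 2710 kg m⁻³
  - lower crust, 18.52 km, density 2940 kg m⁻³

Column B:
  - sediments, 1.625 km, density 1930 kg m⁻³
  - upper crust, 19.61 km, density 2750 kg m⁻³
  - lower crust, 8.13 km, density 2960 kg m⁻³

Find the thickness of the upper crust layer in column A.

16.7 km

Take the compensation level at the base of the deeper column (depth z_c below the surface of column A) and equate Σ ρ_i t_i down to z_c; mantle fills any gap and the z_c terms cancel.
Column A: x×2710 + 18.52×2940 + (z_c − 18.52 − x)×3360
Column B: 0.3203×0 + 1.625×1930 + 19.61×2750 + 8.13×2960 + (z_c − 0.3203 − 29.365)×3360
The z_c×3360 term appears on both sides and cancels. Collect the known terms of each column as K = Σ(ρt)_known − 3360 × (depth of known layers): K_A = 54448.8 − 3360×18.52 = −7778.4; K_B = 81128.55 − 3360×(0.3203 + 29.365) = −18614.058.
Balance: K_A − x×(3360 − 2710) = K_B, so x = (K_A − K_B)/(3360 − 2710) = 10835.7/650 = 16.7 km.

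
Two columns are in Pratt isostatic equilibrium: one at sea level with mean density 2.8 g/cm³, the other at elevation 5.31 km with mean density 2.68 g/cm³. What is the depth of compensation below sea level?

ρ_ref D = ρ (D + h) → D (ρ_ref − ρ) = ρ h.
D = ρ h/(ρ_ref − ρ) = 2.68 × 5.31 km/(2.8 − 2.68) = 119 km.

119 km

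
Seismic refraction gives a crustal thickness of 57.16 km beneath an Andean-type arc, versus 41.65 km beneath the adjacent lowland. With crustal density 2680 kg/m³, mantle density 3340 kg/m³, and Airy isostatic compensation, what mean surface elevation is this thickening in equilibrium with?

Excess crust Δ = 57.16 km − 41.65 km = 15.51 km, split between elevation h and root r with h + r = Δ.
Airy balance ρ_c h = (ρ_m − ρ_c) r gives r = h ρ_c/(ρ_m − ρ_c), so h (1 + ρ_c/(ρ_m − ρ_c)) = Δ, i.e. h = Δ (ρ_m − ρ_c)/ρ_m.
h = 15.51 km × 660/3340 = 3.06 km.

3.06 km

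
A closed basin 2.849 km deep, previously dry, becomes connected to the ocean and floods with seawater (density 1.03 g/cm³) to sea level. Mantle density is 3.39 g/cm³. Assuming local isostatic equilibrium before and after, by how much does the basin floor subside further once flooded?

After flooding the water column is d + s deep. Its weight must equal the weight of mantle displaced by the extra subsidence s: (d + s) ρ_w = s ρ_m.
s = d ρ_w / (ρ_m − ρ_w) = 2.849 km × 1.03/(3.39 − 1.03) = 1.24 km.

1.24 km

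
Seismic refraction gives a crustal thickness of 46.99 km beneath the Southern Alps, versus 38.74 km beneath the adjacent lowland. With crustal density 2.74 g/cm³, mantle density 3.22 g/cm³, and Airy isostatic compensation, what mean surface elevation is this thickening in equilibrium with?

Excess crust Δ = 46.99 km − 38.74 km = 8.25 km, split between elevation h and root r with h + r = Δ.
Airy balance ρ_c h = (ρ_m − ρ_c) r gives r = h ρ_c/(ρ_m − ρ_c), so h (1 + ρ_c/(ρ_m − ρ_c)) = Δ, i.e. h = Δ (ρ_m − ρ_c)/ρ_m.
h = 8.25 km × 0.48/3.22 = 1.23 km.

1.23 km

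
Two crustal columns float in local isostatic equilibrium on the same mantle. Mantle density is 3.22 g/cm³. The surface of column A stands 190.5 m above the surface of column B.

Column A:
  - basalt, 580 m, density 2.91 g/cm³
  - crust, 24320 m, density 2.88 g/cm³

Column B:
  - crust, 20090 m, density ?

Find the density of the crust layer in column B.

2.83 g/cm³

Take the compensation level at the base of the deeper column (depth z_c below the surface of column A) and equate Σ ρ_i t_i down to z_c; mantle fills any gap and the z_c terms cancel.
Column A: 580×2.91 + 24320×2.88 + (z_c − 24900)×3.22
Column B: 190.5×0 + 20090×ρ + (z_c − 190.5 − 20090)×3.22
The z_c×3.22 term appears on both sides and cancels. Collect the known terms of each column as K = Σ(ρt)_known − 3.22 × (depth of known layers): K_A = 71729.4 − 3.22×24900 = −8448.6; K_B = 0 − 3.22×(190.5 + 20090) = −65303.21.
Balance: K_A = K_B + 20090×ρ, so ρ = (K_A − K_B)/20090 = 56854.6/20090 = 2.83 g/cm³.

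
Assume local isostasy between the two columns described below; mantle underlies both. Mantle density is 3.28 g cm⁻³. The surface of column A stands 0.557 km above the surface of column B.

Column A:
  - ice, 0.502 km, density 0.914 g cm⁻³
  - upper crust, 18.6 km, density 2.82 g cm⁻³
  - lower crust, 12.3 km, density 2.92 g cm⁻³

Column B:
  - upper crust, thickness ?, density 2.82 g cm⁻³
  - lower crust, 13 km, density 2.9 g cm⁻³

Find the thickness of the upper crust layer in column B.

Take the compensation level at the base of the deeper column (depth z_c below the surface of column A) and equate Σ ρ_i t_i down to z_c; mantle fills any gap and the z_c terms cancel.
Column A: 0.502×0.914 + 18.6×2.82 + 12.3×2.92 + (z_c − 31.402)×3.28
Column B: 0.557×0 + x×2.82 + 13×2.9 + (z_c − 0.557 − 13 − x)×3.28
The z_c×3.28 term appears on both sides and cancels. Collect the known terms of each column as K = Σ(ρt)_known − 3.28 × (depth of known layers): K_A = 88.826828 − 3.28×31.402 = −14.171732; K_B = 37.7 − 3.28×(0.557 + 13) = −6.76696.
Balance: K_A = K_B − x×(3.28 − 2.82), so x = (K_B − K_A)/(3.28 − 2.82) = 7.40477/0.46 = 16.1 km.

16.1 km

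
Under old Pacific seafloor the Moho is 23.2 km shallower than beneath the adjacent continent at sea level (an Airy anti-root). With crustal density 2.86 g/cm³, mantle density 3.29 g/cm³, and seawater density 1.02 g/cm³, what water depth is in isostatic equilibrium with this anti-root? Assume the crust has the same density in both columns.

Replacing a thickness d of crust by seawater at the top must be balanced by replacing crust with mantle at the base: d (ρ_c − ρ_w) = a (ρ_m − ρ_c).
d = a (ρ_m − ρ_c)/(ρ_c − ρ_w) = 23.2 km × 0.43/1.84 = 5.42 km.

5.42 km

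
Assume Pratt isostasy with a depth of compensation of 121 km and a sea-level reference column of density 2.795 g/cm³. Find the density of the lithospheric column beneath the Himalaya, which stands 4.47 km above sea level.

Pratt balance: ρ_ref D = ρ (D + h).
ρ = ρ_ref D/(D + h) = 2.795 × 121 km/(121 km + 4.47 km) = 2.7 g/cm³.

2.7 g/cm³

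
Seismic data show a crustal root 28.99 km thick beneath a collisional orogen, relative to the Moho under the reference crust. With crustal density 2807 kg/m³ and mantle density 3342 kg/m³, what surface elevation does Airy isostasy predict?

Equating mass per unit area of the two columns: ρ_c h = (ρ_m − ρ_c) r.
h = r (ρ_m − ρ_c) / ρ_c = 28.99 km × (3342 − 2807) / 2807 = 5.53 km.

5.53 km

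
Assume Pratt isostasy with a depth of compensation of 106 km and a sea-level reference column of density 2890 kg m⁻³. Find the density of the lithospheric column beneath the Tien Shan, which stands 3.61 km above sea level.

2790 kg m⁻³

Pratt balance: ρ_ref D = ρ (D + h).
ρ = ρ_ref D/(D + h) = 2890 × 106 km/(106 km + 3.61 km) = 2790 kg m⁻³.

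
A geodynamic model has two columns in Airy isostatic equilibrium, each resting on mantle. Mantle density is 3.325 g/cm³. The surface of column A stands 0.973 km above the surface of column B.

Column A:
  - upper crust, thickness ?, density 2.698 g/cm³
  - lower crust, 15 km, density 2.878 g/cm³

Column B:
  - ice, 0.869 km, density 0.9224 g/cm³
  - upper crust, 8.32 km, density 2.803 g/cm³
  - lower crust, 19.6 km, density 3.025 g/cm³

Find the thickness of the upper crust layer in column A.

Take the compensation level at the base of the deeper column (depth z_c below the surface of column A) and equate Σ ρ_i t_i down to z_c; mantle fills any gap and the z_c terms cancel.
Column A: x×2.698 + 15×2.878 + (z_c − 15 − x)×3.325
Column B: 0.973×0 + 0.869×0.9224 + 8.32×2.803 + 19.6×3.025 + (z_c − 0.973 − 28.789)×3.325
The z_c×3.325 term appears on both sides and cancels. Collect the known terms of each column as K = Σ(ρt)_known − 3.325 × (depth of known layers): K_A = 43.17 − 3.325×15 = −6.705; K_B = 83.4125256 − 3.325×(0.973 + 28.789) = −15.5461244.
Balance: K_A − x×(3.325 − 2.698) = K_B, so x = (K_A − K_B)/(3.325 − 2.698) = 8.84112/0.627 = 14.1 km.

14.1 km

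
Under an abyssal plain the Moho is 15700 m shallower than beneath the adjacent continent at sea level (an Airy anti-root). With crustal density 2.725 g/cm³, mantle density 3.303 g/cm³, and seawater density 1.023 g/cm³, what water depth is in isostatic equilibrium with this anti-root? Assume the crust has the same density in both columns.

5330 m

Replacing a thickness d of crust by seawater at the top must be balanced by replacing crust with mantle at the base: d (ρ_c − ρ_w) = a (ρ_m − ρ_c).
d = a (ρ_m − ρ_c)/(ρ_c − ρ_w) = 15700 m × 0.578/1.702 = 5330 m.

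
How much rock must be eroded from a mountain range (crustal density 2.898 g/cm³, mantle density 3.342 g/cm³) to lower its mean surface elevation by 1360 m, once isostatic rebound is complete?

10200 m

Net drop Δ = e − u = e − e ρ_c/ρ_m = e (ρ_m − ρ_c)/ρ_m.
e = Δ ρ_m/(ρ_m − ρ_c) = 1360 m × 3.342/0.444 = 10200 m.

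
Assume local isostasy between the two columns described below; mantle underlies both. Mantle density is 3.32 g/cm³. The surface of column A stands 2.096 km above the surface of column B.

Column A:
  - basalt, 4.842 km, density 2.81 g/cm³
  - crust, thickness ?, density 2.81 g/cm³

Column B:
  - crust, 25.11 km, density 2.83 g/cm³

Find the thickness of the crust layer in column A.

Take the compensation level at the base of the deeper column (depth z_c below the surface of column A) and equate Σ ρ_i t_i down to z_c; mantle fills any gap and the z_c terms cancel.
Column A: 4.842×2.81 + x×2.81 + (z_c − 4.842 − x)×3.32
Column B: 2.096×0 + 25.11×2.83 + (z_c − 2.096 − 25.11)×3.32
The z_c×3.32 term appears on both sides and cancels. Collect the known terms of each column as K = Σ(ρt)_known − 3.32 × (depth of known layers): K_A = 13.60602 − 3.32×4.842 = −2.46942; K_B = 71.0613 − 3.32×(2.096 + 25.11) = −19.26262.
Balance: K_A − x×(3.32 − 2.81) = K_B, so x = (K_A − K_B)/(3.32 − 2.81) = 16.7932/0.51 = 32.9 km.

32.9 km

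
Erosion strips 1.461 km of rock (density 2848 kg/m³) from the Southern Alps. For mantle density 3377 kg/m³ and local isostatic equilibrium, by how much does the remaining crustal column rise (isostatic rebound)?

1.23 km

Unloading: uplift u = e ρ_c/ρ_m = 1.461 km × 2848/3377 = 1.23 km.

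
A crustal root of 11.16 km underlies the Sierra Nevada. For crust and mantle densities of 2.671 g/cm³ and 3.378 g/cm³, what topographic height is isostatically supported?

2.95 km

Equating mass per unit area of the two columns: ρ_c h = (ρ_m − ρ_c) r.
h = r (ρ_m − ρ_c) / ρ_c = 11.16 km × (3.378 − 2.671) / 2.671 = 2.95 km.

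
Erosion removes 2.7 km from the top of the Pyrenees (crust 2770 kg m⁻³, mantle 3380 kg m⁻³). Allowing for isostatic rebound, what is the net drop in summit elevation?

0.487 km

Rebound u = e ρ_c/ρ_m = 2.7 km × 2770/3380 = 2.213 km.
Net surface drop = e − u = 2.7 km − 2.213 km = e (ρ_m − ρ_c)/ρ_m = 0.487 km.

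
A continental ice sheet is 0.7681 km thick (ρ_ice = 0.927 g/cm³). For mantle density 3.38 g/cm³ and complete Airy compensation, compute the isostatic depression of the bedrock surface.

0.211 km

In Airy isostatic equilibrium: the ice load ρ_ice t is balanced by mantle displaced below, ρ_m s.
s = t ρ_ice / ρ_m = 0.7681 km × 0.927/3.38 = 0.211 km.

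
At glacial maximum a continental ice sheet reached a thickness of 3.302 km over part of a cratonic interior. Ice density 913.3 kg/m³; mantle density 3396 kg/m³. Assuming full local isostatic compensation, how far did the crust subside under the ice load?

0.888 km

Isostatic balance requires: the ice load ρ_ice t is balanced by mantle displaced below, ρ_m s.
s = t ρ_ice / ρ_m = 3.302 km × 913.3/3396 = 0.888 km.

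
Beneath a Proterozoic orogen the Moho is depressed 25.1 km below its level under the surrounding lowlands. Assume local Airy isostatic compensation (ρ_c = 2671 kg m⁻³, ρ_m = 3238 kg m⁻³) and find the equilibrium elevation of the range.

5.33 km

In Airy isostatic equilibrium: ρ_c h = (ρ_m − ρ_c) r.
h = r (ρ_m − ρ_c) / ρ_c = 25.1 km × (3238 − 2671) / 2671 = 5.33 km.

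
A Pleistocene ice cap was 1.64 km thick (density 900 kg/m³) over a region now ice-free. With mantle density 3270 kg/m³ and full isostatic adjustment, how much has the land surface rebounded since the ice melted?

0.451 km

Removing the load lets mantle flow back in; uplift u satisfies ρ_ice t = ρ_m u.
u = t ρ_ice/ρ_m = 1.64 km × 900/3270 = 0.451 km.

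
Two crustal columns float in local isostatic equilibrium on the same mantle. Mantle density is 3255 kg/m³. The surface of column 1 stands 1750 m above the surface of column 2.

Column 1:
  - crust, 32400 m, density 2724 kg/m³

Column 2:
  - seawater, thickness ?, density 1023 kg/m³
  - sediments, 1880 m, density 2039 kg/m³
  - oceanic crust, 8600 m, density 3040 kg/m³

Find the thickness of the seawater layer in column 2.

3300 m

Take the compensation level at the base of the deeper column (depth z_c below the surface of column 1) and equate Σ ρ_i t_i down to z_c; mantle fills any gap and the z_c terms cancel.
Column 1: 32400×2724 + (z_c − 32400)×3255
Column 2: 1750×0 + x×1023 + 1880×2039 + 8600×3040 + (z_c − 1750 − 10480 − x)×3255
The z_c×3255 term appears on both sides and cancels. Collect the known terms of each column as K = Σ(ρt)_known − 3255 × (depth of known layers): K_1 = 88257600 − 3255×32400 = −17204400; K_2 = 29977320 − 3255×(1750 + 10480) = −9831330.
Balance: K_1 = K_2 − x×(3255 − 1023), so x = (K_2 − K_1)/(3255 − 1023) = 7373070/2232 = 3300 m.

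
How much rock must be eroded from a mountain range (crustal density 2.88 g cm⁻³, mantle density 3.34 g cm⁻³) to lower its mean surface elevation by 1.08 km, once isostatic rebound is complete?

7.84 km

Net drop Δ = e − u = e − e ρ_c/ρ_m = e (ρ_m − ρ_c)/ρ_m.
e = Δ ρ_m/(ρ_m − ρ_c) = 1.08 km × 3.34/0.46 = 7.84 km.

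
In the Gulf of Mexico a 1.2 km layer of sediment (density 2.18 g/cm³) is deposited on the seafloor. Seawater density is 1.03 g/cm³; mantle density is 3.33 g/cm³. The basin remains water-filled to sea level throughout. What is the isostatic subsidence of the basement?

0.6 km

Submarine loading: the sediment displaces seawater, and the subsidence is in turn flooded, so s (ρ_m − ρ_w) = t (ρ_sed − ρ_w).
s = 1.2 km × (2.18 − 1.03) / (3.33 − 1.03) = 0.6 km.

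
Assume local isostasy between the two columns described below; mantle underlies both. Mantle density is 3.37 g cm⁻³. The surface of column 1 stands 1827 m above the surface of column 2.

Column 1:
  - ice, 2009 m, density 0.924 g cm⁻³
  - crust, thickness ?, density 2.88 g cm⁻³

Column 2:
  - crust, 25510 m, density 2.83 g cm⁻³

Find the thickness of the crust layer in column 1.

Take the compensation level at the base of the deeper column (depth z_c below the surface of column 1) and equate Σ ρ_i t_i down to z_c; mantle fills any gap and the z_c terms cancel.
Column 1: 2009×0.924 + x×2.88 + (z_c − 2009 − x)×3.37
Column 2: 1827×0 + 25510×2.83 + (z_c − 1827 − 25510)×3.37
The z_c×3.37 term appears on both sides and cancels. Collect the known terms of each column as K = Σ(ρt)_known − 3.37 × (depth of known layers): K_1 = 1856.316 − 3.37×2009 = −4914.014; K_2 = 72193.3 − 3.37×(1827 + 25510) = −19932.39.
Balance: K_1 − x×(3.37 − 2.88) = K_2, so x = (K_1 − K_2)/(3.37 − 2.88) = 15018.4/0.49 = 30600 m.

30600 m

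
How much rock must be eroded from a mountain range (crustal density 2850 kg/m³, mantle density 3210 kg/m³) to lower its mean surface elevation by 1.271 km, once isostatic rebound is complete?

11.3 km

Net drop Δ = e − u = e − e ρ_c/ρ_m = e (ρ_m − ρ_c)/ρ_m.
e = Δ ρ_m/(ρ_m − ρ_c) = 1.271 km × 3210/360 = 11.3 km.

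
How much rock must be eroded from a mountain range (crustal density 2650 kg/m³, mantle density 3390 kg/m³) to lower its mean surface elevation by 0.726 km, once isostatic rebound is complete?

Net drop Δ = e − u = e − e ρ_c/ρ_m = e (ρ_m − ρ_c)/ρ_m.
e = Δ ρ_m/(ρ_m − ρ_c) = 0.726 km × 3390/740 = 3.33 km.

3.33 km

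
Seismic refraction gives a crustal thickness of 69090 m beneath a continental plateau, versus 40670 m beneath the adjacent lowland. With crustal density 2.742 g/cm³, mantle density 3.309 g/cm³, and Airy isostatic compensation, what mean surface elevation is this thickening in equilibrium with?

4870 m

Excess crust Δ = 69090 m − 40670 m = 28420 m, split between elevation h and root r with h + r = Δ.
Airy balance ρ_c h = (ρ_m − ρ_c) r gives r = h ρ_c/(ρ_m − ρ_c), so h (1 + ρ_c/(ρ_m − ρ_c)) = Δ, i.e. h = Δ (ρ_m − ρ_c)/ρ_m.
h = 28420 m × 0.567/3.309 = 4870 m.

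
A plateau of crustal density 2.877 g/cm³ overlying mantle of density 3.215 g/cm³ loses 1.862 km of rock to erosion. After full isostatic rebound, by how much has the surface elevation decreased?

0.196 km

Rebound u = e ρ_c/ρ_m = 1.862 km × 2.877/3.215 = 1.666 km.
Net surface drop = e − u = 1.862 km − 1.666 km = e (ρ_m − ρ_c)/ρ_m = 0.196 km.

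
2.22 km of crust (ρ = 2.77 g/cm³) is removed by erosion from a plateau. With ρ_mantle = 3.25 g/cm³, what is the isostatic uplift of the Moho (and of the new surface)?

1.89 km

Unloading: uplift u = e ρ_c/ρ_m = 2.22 km × 2.77/3.25 = 1.89 km.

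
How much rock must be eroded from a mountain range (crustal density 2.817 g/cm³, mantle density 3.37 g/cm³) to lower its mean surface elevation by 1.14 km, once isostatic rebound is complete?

Net drop Δ = e − u = e − e ρ_c/ρ_m = e (ρ_m − ρ_c)/ρ_m.
e = Δ ρ_m/(ρ_m − ρ_c) = 1.14 km × 3.37/0.553 = 6.95 km.

6.95 km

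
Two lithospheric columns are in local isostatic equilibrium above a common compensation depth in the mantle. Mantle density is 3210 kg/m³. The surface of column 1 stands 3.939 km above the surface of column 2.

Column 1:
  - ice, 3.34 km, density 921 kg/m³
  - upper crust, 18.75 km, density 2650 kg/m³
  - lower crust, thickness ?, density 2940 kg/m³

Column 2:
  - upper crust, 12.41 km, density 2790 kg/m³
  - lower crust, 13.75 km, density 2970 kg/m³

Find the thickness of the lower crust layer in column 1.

Take the compensation level at the base of the deeper column (depth z_c below the surface of column 1) and equate Σ ρ_i t_i down to z_c; mantle fills any gap and the z_c terms cancel.
Column 1: 3.34×921 + 18.75×2650 + x×2940 + (z_c − 22.09 − x)×3210
Column 2: 3.939×0 + 12.41×2790 + 13.75×2970 + (z_c − 3.939 − 26.16)×3210
The z_c×3210 term appears on both sides and cancels. Collect the known terms of each column as K = Σ(ρt)_known − 3210 × (depth of known layers): K_1 = 52763.64 − 3210×22.09 = −18145.26; K_2 = 75461.4 − 3210×(3.939 + 26.16) = −21156.39.
Balance: K_1 − x×(3210 − 2940) = K_2, so x = (K_1 − K_2)/(3210 − 2940) = 3011.13/270 = 11.2 km.

11.2 km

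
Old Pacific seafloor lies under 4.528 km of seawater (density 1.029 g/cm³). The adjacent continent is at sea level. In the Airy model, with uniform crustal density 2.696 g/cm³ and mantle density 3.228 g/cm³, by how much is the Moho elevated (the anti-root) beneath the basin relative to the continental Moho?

14.2 km

Balancing pressure at the compensation depth: replacing crust with seawater at the top is compensated by replacing crust with mantle at the base: d (ρ_c − ρ_w) = a (ρ_m − ρ_c).
a = d (ρ_c − ρ_w)/(ρ_m − ρ_c) = 4.528 km × 1.667/0.532 = 14.2 km.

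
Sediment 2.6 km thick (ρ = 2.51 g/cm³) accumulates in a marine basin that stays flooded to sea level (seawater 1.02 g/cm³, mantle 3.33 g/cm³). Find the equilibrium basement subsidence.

1.68 km

Submarine loading: the sediment displaces seawater, and the subsidence is in turn flooded, so s (ρ_m − ρ_w) = t (ρ_sed − ρ_w).
s = 2.6 km × (2.51 − 1.02) / (3.33 − 1.02) = 1.68 km.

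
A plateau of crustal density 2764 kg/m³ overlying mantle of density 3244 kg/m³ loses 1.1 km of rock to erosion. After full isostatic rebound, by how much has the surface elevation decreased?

Rebound u = e ρ_c/ρ_m = 1.1 km × 2764/3244 = 0.9372 km.
Net surface drop = e − u = 1.1 km − 0.9372 km = e (ρ_m − ρ_c)/ρ_m = 0.163 km.

0.163 km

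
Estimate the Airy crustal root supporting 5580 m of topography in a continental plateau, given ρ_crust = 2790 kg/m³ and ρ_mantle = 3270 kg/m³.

In Airy isostatic equilibrium: the weight of the topography is balanced by the buoyancy of the root, ρ_c h = (ρ_m − ρ_c) r.
r = h · ρ_c / (ρ_m − ρ_c) = 5580 m × 2790 / (3270 − 2790) = 32400 m.

32400 m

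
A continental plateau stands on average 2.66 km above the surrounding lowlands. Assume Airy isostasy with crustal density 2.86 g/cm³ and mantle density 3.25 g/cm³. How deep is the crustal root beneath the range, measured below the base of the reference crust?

Balancing pressure at the compensation depth: the weight of the topography is balanced by the buoyancy of the root, ρ_c h = (ρ_m − ρ_c) r.
r = h · ρ_c / (ρ_m − ρ_c) = 2.66 km × 2.86 / (3.25 − 2.86) = 19.5 km.

19.5 km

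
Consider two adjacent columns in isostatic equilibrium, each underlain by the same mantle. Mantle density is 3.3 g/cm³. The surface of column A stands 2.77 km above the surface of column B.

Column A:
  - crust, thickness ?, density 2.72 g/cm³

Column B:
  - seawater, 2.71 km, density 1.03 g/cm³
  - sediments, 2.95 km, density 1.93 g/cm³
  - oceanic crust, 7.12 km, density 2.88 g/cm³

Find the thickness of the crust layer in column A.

38.5 km

Take the compensation level at the base of the deeper column (depth z_c below the surface of column A) and equate Σ ρ_i t_i down to z_c; mantle fills any gap and the z_c terms cancel.
Column A: x×2.72 + (z_c − 0 − x)×3.3
Column B: 2.77×0 + 2.71×1.03 + 2.95×1.93 + 7.12×2.88 + (z_c − 2.77 − 12.78)×3.3
The z_c×3.3 term appears on both sides and cancels. Collect the known terms of each column as K = Σ(ρt)_known − 3.3 × (depth of known layers): K_A = 0 − 3.3×0 = 0; K_B = 28.9904 − 3.3×(2.77 + 12.78) = −22.3246.
Balance: K_A − x×(3.3 − 2.72) = K_B, so x = (K_A − K_B)/(3.3 − 2.72) = 22.3246/0.58 = 38.5 km.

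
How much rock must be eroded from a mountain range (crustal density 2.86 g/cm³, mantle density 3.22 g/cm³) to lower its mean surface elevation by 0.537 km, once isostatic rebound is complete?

4.8 km

Net drop Δ = e − u = e − e ρ_c/ρ_m = e (ρ_m − ρ_c)/ρ_m.
e = Δ ρ_m/(ρ_m − ρ_c) = 0.537 km × 3.22/0.36 = 4.8 km.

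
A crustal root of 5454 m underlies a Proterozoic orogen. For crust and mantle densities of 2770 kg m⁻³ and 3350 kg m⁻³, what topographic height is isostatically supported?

Isostatic balance requires: ρ_c h = (ρ_m − ρ_c) r.
h = r (ρ_m − ρ_c) / ρ_c = 5454 m × (3350 − 2770) / 2770 = 1140 m.

1140 m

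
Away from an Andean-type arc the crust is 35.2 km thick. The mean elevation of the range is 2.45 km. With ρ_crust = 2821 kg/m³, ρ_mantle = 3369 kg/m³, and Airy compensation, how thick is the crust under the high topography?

50.3 km

Root depth r = h ρ_c / (ρ_m − ρ_c) = 2.45 km × 2821 / 548 = 12.61 km.
Total thickness = T + h + r = 35.2 km + 2.45 km + 12.61 km = 50.3 km.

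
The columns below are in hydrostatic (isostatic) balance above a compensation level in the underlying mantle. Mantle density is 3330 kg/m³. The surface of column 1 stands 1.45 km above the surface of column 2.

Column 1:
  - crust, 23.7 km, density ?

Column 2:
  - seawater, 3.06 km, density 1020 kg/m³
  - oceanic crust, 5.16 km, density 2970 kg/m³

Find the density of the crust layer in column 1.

Take the compensation level at the base of the deeper column (depth z_c below the surface of column 1) and equate Σ ρ_i t_i down to z_c; mantle fills any gap and the z_c terms cancel.
Column 1: 23.7×ρ + (z_c − 23.7)×3330
Column 2: 1.45×0 + 3.06×1020 + 5.16×2970 + (z_c − 1.45 − 8.22)×3330
The z_c×3330 term appears on both sides and cancels. Collect the known terms of each column as K = Σ(ρt)_known − 3330 × (depth of known layers): K_1 = 0 − 3330×23.7 = −78921; K_2 = 18446.4 − 3330×(1.45 + 8.22) = −13754.7.
Balance: K_1 + 23.7×ρ = K_2, so ρ = (K_2 − K_1)/23.7 = 65166.3/23.7 = 2750 kg/m³.

2750 kg/m³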